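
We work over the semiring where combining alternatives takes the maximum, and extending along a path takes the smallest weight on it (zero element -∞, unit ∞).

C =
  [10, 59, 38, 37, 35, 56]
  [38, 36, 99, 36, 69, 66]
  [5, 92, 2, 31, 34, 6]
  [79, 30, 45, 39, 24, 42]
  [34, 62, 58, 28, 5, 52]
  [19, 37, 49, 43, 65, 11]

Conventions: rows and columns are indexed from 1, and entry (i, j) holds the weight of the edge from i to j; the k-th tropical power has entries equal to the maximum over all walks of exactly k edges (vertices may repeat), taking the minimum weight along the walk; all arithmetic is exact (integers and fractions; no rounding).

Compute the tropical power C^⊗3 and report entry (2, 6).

C^⊗2:
  [38, 38, 59, 43, 59, 59]
  [36, 92, 58, 43, 65, 52]
  [38, 36, 92, 36, 69, 66]
  [39, 59, 42, 42, 42, 56]
  [38, 58, 62, 43, 62, 62]
  [43, 62, 58, 39, 37, 52]
C^⊗3:
  [43, 59, 58, 43, 59, 52]
  [43, 62, 92, 43, 69, 66]
  [36, 92, 58, 43, 65, 52]
  [42, 42, 59, 43, 59, 59]
  [43, 62, 58, 43, 62, 58]
  [39, 58, 62, 43, 62, 62]
Key observation: the optimum is the walk 2->3->2->6, with weight 99 min 92 min 66 = 66.
Optimal value attained by: walk 2->3->2->6.
Answer: (C^⊗3)[2][6] = 66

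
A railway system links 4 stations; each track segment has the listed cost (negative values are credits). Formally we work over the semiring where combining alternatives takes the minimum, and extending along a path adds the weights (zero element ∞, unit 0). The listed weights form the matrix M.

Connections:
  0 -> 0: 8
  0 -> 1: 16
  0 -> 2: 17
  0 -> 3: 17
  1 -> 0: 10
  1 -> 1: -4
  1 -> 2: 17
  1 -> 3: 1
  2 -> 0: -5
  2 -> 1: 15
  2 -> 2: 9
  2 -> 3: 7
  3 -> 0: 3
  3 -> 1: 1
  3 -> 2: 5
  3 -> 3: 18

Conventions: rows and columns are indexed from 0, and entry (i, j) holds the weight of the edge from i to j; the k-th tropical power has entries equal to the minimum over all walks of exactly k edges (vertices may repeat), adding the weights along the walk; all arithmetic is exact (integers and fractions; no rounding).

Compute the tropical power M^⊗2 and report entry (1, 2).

M^⊗2:
  [12, 12, 22, 17]
  [4, -8, 6, -3]
  [3, 8, 12, 12]
  [0, -3, 14, 2]
Key observation: the optimum is the walk 1->3->2, with weight 1 + 5 = 6.
Optimal value attained by: walk 1->3->2.
Answer: (M^⊗2)[1][2] = 6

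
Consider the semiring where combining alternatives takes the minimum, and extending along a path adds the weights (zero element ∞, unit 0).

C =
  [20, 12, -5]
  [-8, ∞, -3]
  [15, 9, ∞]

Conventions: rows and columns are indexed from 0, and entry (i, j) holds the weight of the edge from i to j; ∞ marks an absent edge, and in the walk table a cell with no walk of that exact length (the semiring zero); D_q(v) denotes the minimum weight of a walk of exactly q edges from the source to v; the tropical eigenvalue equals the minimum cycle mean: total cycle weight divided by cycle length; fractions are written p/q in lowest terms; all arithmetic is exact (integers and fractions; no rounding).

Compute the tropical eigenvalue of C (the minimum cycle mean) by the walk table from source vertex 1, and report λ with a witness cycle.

q=0: [∞, 0, ∞]
q=1: [-8, ∞, -3]
q=2: [12, 4, -13]
q=3: [-4, -4, 1]
Optimal cycle mean attained by: cycle 0->2->1->0, total (-5) + 9 + (-8), length 3.
Answer: λ = -4/3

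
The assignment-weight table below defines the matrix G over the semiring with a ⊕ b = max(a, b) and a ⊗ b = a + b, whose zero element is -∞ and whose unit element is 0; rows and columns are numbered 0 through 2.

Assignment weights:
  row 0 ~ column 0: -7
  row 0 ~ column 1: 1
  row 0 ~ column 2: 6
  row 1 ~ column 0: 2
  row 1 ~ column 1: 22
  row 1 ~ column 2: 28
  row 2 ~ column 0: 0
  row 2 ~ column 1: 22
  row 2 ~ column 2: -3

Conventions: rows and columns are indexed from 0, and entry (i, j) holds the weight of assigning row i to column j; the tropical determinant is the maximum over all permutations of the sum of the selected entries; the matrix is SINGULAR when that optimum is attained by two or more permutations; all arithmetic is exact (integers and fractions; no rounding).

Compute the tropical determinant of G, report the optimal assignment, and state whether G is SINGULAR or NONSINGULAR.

σ = (0, 1, 2): (-7) + 22 + (-3) = 12
σ = (0, 2, 1): (-7) + 28 + 22 = 43
σ = (1, 0, 2): 1 + 2 + (-3) = 0
σ = (1, 2, 0): 1 + 28 + 0 = 29
σ = (2, 0, 1): 6 + 2 + 22 = 30
σ = (2, 1, 0): 6 + 22 + 0 = 28
Optimal value attained by: σ = (0, 2, 1).
Answer: det⊕(G) = 43; verdict: NONSINGULAR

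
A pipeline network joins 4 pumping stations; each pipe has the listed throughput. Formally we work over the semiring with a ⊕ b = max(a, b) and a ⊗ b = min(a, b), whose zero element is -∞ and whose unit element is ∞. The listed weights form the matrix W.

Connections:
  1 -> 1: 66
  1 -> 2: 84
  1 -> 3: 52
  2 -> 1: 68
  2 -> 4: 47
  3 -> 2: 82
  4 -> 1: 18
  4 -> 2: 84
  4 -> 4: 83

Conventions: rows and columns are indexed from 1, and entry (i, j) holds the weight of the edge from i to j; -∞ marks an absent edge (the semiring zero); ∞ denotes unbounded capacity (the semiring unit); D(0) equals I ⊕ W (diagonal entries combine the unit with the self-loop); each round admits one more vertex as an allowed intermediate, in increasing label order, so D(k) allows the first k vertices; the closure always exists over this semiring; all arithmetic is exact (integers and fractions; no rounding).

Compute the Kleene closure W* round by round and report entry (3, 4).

D(0):
  [∞, 84, 52, -∞]
  [68, ∞, -∞, 47]
  [-∞, 82, ∞, -∞]
  [18, 84, -∞, ∞]
D(1):
  [∞, 84, 52, -∞]
  [68, ∞, 52, 47]
  [-∞, 82, ∞, -∞]
  [18, 84, 18, ∞]
D(2):
  [∞, 84, 52, 47]
  [68, ∞, 52, 47]
  [68, 82, ∞, 47]
  [68, 84, 52, ∞]
D(3):
  [∞, 84, 52, 47]
  [68, ∞, 52, 47]
  [68, 82, ∞, 47]
  [68, 84, 52, ∞]
D(4):
  [∞, 84, 52, 47]
  [68, ∞, 52, 47]
  [68, 82, ∞, 47]
  [68, 84, 52, ∞]
Answer: W*[3][4] = 47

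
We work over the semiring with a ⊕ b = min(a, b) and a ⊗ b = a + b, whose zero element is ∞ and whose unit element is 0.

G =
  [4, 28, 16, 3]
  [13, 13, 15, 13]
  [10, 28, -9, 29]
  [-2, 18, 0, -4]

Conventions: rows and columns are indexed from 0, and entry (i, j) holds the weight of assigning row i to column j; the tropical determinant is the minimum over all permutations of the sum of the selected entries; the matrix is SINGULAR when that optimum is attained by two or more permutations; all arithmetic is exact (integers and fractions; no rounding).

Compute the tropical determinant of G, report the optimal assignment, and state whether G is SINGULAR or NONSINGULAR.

σ = (0, 1, 2, 3): 4 + 13 + (-9) + (-4) = 4
σ = (0, 1, 3, 2): 4 + 13 + 29 + 0 = 46
σ = (0, 2, 1, 3): 4 + 15 + 28 + (-4) = 43
σ = (0, 2, 3, 1): 4 + 15 + 29 + 18 = 66
σ = (0, 3, 1, 2): 4 + 13 + 28 + 0 = 45
σ = (0, 3, 2, 1): 4 + 13 + (-9) + 18 = 26
σ = (1, 0, 2, 3): 28 + 13 + (-9) + (-4) = 28
σ = (1, 0, 3, 2): 28 + 13 + 29 + 0 = 70
σ = (1, 2, 0, 3): 28 + 15 + 10 + (-4) = 49
σ = (1, 2, 3, 0): 28 + 15 + 29 + (-2) = 70
σ = (1, 3, 0, 2): 28 + 13 + 10 + 0 = 51
σ = (1, 3, 2, 0): 28 + 13 + (-9) + (-2) = 30
σ = (2, 0, 1, 3): 16 + 13 + 28 + (-4) = 53
σ = (2, 0, 3, 1): 16 + 13 + 29 + 18 = 76
σ = (2, 1, 0, 3): 16 + 13 + 10 + (-4) = 35
σ = (2, 1, 3, 0): 16 + 13 + 29 + (-2) = 56
σ = (2, 3, 0, 1): 16 + 13 + 10 + 18 = 57
σ = (2, 3, 1, 0): 16 + 13 + 28 + (-2) = 55
σ = (3, 0, 1, 2): 3 + 13 + 28 + 0 = 44
σ = (3, 0, 2, 1): 3 + 13 + (-9) + 18 = 25
σ = (3, 1, 0, 2): 3 + 13 + 10 + 0 = 26
σ = (3, 1, 2, 0): 3 + 13 + (-9) + (-2) = 5
σ = (3, 2, 0, 1): 3 + 15 + 10 + 18 = 46
σ = (3, 2, 1, 0): 3 + 15 + 28 + (-2) = 44
Optimal value attained by: σ = (0, 1, 2, 3).
Answer: det⊕(G) = 4; verdict: NONSINGULAR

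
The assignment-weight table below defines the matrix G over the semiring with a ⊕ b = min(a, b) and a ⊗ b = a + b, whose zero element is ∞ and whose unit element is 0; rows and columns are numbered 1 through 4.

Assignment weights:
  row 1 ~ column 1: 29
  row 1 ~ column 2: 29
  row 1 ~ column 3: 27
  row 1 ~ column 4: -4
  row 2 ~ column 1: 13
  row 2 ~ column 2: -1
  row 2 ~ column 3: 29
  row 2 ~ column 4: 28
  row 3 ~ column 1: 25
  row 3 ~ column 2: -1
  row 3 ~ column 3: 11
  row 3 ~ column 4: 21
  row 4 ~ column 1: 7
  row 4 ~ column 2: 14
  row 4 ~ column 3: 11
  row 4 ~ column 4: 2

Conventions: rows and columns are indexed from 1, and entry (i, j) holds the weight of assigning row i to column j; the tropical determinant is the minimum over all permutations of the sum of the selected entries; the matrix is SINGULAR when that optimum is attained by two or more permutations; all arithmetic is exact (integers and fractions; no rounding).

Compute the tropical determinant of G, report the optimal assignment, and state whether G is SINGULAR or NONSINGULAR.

σ = (1, 2, 3, 4): 29 + (-1) + 11 + 2 = 41
σ = (1, 2, 4, 3): 29 + (-1) + 21 + 11 = 60
σ = (1, 3, 2, 4): 29 + 29 + (-1) + 2 = 59
σ = (1, 3, 4, 2): 29 + 29 + 21 + 14 = 93
σ = (1, 4, 2, 3): 29 + 28 + (-1) + 11 = 67
σ = (1, 4, 3, 2): 29 + 28 + 11 + 14 = 82
σ = (2, 1, 3, 4): 29 + 13 + 11 + 2 = 55
σ = (2, 1, 4, 3): 29 + 13 + 21 + 11 = 74
σ = (2, 3, 1, 4): 29 + 29 + 25 + 2 = 85
σ = (2, 3, 4, 1): 29 + 29 + 21 + 7 = 86
σ = (2, 4, 1, 3): 29 + 28 + 25 + 11 = 93
σ = (2, 4, 3, 1): 29 + 28 + 11 + 7 = 75
σ = (3, 1, 2, 4): 27 + 13 + (-1) + 2 = 41
σ = (3, 1, 4, 2): 27 + 13 + 21 + 14 = 75
σ = (3, 2, 1, 4): 27 + (-1) + 25 + 2 = 53
σ = (3, 2, 4, 1): 27 + (-1) + 21 + 7 = 54
σ = (3, 4, 1, 2): 27 + 28 + 25 + 14 = 94
σ = (3, 4, 2, 1): 27 + 28 + (-1) + 7 = 61
σ = (4, 1, 2, 3): (-4) + 13 + (-1) + 11 = 19
σ = (4, 1, 3, 2): (-4) + 13 + 11 + 14 = 34
σ = (4, 2, 1, 3): (-4) + (-1) + 25 + 11 = 31
σ = (4, 2, 3, 1): (-4) + (-1) + 11 + 7 = 13
σ = (4, 3, 1, 2): (-4) + 29 + 25 + 14 = 64
σ = (4, 3, 2, 1): (-4) + 29 + (-1) + 7 = 31
Optimal value attained by: σ = (4, 2, 3, 1).
Answer: det⊕(G) = 13; verdict: NONSINGULAR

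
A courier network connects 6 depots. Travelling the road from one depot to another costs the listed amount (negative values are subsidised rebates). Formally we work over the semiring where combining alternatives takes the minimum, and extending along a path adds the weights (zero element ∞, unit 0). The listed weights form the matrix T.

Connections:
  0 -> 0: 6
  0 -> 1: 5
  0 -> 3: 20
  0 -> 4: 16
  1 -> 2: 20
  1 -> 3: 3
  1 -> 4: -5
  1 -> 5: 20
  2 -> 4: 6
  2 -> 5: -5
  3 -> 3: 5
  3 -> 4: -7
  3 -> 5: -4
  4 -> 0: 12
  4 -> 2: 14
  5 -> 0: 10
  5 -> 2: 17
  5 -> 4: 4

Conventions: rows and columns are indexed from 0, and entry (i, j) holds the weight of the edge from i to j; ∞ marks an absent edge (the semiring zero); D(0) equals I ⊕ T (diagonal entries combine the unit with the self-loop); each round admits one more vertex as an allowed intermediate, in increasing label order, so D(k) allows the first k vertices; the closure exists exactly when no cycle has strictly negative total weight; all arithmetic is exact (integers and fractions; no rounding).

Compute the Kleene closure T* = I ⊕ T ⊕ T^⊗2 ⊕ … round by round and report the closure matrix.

D(0):
  [0, 5, ∞, 20, 16, ∞]
  [∞, 0, 20, 3, -5, 20]
  [∞, ∞, 0, ∞, 6, -5]
  [∞, ∞, ∞, 0, -7, -4]
  [12, ∞, 14, ∞, 0, ∞]
  [10, ∞, 17, ∞, 4, 0]
D(1):
  [0, 5, ∞, 20, 16, ∞]
  [∞, 0, 20, 3, -5, 20]
  [∞, ∞, 0, ∞, 6, -5]
  [∞, ∞, ∞, 0, -7, -4]
  [12, 17, 14, 32, 0, ∞]
  [10, 15, 17, 30, 4, 0]
D(2):
  [0, 5, 25, 8, 0, 25]
  [∞, 0, 20, 3, -5, 20]
  [∞, ∞, 0, ∞, 6, -5]
  [∞, ∞, ∞, 0, -7, -4]
  [12, 17, 14, 20, 0, 37]
  [10, 15, 17, 18, 4, 0]
D(3):
  [0, 5, 25, 8, 0, 20]
  [∞, 0, 20, 3, -5, 15]
  [∞, ∞, 0, ∞, 6, -5]
  [∞, ∞, ∞, 0, -7, -4]
  [12, 17, 14, 20, 0, 9]
  [10, 15, 17, 18, 4, 0]
D(4):
  [0, 5, 25, 8, 0, 4]
  [∞, 0, 20, 3, -5, -1]
  [∞, ∞, 0, ∞, 6, -5]
  [∞, ∞, ∞, 0, -7, -4]
  [12, 17, 14, 20, 0, 9]
  [10, 15, 17, 18, 4, 0]
D(5):
  [0, 5, 14, 8, 0, 4]
  [7, 0, 9, 3, -5, -1]
  [18, 23, 0, 26, 6, -5]
  [5, 10, 7, 0, -7, -4]
  [12, 17, 14, 20, 0, 9]
  [10, 15, 17, 18, 4, 0]
D(6):
  [0, 5, 14, 8, 0, 4]
  [7, 0, 9, 3, -5, -1]
  [5, 10, 0, 13, -1, -5]
  [5, 10, 7, 0, -7, -4]
  [12, 17, 14, 20, 0, 9]
  [10, 15, 17, 18, 4, 0]
Answer: T* = [[0, 5, 14, 8, 0, 4], [7, 0, 9, 3, -5, -1], [5, 10, 0, 13, -1, -5], [5, 10, 7, 0, -7, -4], [12, 17, 14, 20, 0, 9], [10, 15, 17, 18, 4, 0]]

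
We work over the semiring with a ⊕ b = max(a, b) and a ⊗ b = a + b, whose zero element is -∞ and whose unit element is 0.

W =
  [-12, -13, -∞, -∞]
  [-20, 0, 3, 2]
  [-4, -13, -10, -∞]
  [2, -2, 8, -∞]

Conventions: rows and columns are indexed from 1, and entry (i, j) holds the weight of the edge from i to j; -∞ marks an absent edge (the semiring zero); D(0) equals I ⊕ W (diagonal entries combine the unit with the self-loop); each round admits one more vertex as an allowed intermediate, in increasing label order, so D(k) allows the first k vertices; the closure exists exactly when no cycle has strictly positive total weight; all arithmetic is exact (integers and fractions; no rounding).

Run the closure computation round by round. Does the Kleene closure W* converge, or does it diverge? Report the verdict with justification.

D(0):
  [0, -13, -∞, -∞]
  [-20, 0, 3, 2]
  [-4, -13, 0, -∞]
  [2, -2, 8, 0]
D(1):
  [0, -13, -∞, -∞]
  [-20, 0, 3, 2]
  [-4, -13, 0, -∞]
  [2, -2, 8, 0]
D(2):
  [0, -13, -10, -11]
  [-20, 0, 3, 2]
  [-4, -13, 0, -11]
  [2, -2, 8, 0]
D(3):
  [0, -13, -10, -11]
  [-1, 0, 3, 2]
  [-4, -13, 0, -11]
  [4, -2, 8, 0]
D(4):
  [0, -13, -3, -11]
  [6, 0, 10, 2]
  [-4, -13, 0, -11]
  [4, -2, 8, 0]
Key observation: every diagonal entry stays at the unit through all rounds, so no improving cycle exists.
Answer: CONVERGES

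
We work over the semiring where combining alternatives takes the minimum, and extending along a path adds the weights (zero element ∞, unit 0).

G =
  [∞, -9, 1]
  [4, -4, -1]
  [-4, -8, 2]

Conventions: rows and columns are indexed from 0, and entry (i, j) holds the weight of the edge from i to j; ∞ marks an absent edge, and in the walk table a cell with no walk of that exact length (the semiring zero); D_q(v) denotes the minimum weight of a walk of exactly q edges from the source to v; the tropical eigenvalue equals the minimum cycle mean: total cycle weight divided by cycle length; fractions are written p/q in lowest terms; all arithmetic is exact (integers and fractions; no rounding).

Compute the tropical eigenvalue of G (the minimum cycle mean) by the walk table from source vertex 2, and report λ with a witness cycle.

q=0: [∞, ∞, 0]
q=1: [-4, -8, 2]
q=2: [-4, -13, -9]
q=3: [-13, -17, -14]
Optimal cycle mean attained by: cycle 0->1->2->0, total (-9) + (-1) + (-4), length 3.
Answer: λ = -14/3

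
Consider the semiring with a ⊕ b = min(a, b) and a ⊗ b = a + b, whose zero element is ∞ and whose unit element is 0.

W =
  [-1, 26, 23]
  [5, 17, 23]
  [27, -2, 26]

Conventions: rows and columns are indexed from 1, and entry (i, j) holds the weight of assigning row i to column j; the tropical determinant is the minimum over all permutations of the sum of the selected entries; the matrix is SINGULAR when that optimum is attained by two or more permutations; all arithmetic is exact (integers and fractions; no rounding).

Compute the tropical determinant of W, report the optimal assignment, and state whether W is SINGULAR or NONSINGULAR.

σ = (1, 2, 3): (-1) + 17 + 26 = 42
σ = (1, 3, 2): (-1) + 23 + (-2) = 20
σ = (2, 1, 3): 26 + 5 + 26 = 57
σ = (2, 3, 1): 26 + 23 + 27 = 76
σ = (3, 1, 2): 23 + 5 + (-2) = 26
σ = (3, 2, 1): 23 + 17 + 27 = 67
Optimal value attained by: σ = (1, 3, 2).
Answer: det⊕(W) = 20; verdict: NONSINGULAR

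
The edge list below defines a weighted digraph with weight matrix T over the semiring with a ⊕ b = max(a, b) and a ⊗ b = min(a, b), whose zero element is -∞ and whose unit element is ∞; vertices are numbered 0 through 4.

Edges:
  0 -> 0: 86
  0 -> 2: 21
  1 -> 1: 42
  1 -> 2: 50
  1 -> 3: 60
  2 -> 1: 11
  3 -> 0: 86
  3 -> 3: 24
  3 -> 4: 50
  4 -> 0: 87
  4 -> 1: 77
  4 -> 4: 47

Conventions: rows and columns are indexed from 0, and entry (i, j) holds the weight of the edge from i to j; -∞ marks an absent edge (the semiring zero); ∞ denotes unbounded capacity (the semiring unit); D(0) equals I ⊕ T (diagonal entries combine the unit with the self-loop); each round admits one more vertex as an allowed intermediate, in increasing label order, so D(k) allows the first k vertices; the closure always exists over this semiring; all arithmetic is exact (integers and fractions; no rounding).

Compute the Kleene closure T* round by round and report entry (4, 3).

D(0):
  [∞, -∞, 21, -∞, -∞]
  [-∞, ∞, 50, 60, -∞]
  [-∞, 11, ∞, -∞, -∞]
  [86, -∞, -∞, ∞, 50]
  [87, 77, -∞, -∞, ∞]
D(1):
  [∞, -∞, 21, -∞, -∞]
  [-∞, ∞, 50, 60, -∞]
  [-∞, 11, ∞, -∞, -∞]
  [86, -∞, 21, ∞, 50]
  [87, 77, 21, -∞, ∞]
D(2):
  [∞, -∞, 21, -∞, -∞]
  [-∞, ∞, 50, 60, -∞]
  [-∞, 11, ∞, 11, -∞]
  [86, -∞, 21, ∞, 50]
  [87, 77, 50, 60, ∞]
D(3):
  [∞, 11, 21, 11, -∞]
  [-∞, ∞, 50, 60, -∞]
  [-∞, 11, ∞, 11, -∞]
  [86, 11, 21, ∞, 50]
  [87, 77, 50, 60, ∞]
D(4):
  [∞, 11, 21, 11, 11]
  [60, ∞, 50, 60, 50]
  [11, 11, ∞, 11, 11]
  [86, 11, 21, ∞, 50]
  [87, 77, 50, 60, ∞]
D(5):
  [∞, 11, 21, 11, 11]
  [60, ∞, 50, 60, 50]
  [11, 11, ∞, 11, 11]
  [86, 50, 50, ∞, 50]
  [87, 77, 50, 60, ∞]
Answer: T*[4][3] = 60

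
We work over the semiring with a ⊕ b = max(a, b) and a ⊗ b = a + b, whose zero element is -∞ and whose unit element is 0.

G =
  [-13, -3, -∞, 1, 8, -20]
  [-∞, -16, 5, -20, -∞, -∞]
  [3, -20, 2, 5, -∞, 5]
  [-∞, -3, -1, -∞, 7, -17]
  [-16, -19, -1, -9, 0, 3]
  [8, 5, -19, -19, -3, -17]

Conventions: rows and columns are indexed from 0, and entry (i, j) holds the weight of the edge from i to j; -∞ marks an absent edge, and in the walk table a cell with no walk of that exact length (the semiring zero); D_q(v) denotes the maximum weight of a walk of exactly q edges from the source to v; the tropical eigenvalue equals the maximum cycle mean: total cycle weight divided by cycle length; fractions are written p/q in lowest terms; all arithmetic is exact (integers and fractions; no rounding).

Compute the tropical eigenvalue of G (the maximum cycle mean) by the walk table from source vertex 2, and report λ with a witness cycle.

q=0: [-∞, -∞, 0, -∞, -∞, -∞]
q=1: [3, -20, 2, 5, -∞, 5]
q=2: [13, 10, 4, 7, 12, 7]
q=3: [15, 12, 15, 14, 21, 15]
q=4: [23, 20, 20, 20, 23, 24]
q=5: [32, 29, 25, 25, 31, 26]
q=6: [34, 31, 34, 33, 40, 34]
Optimal cycle mean attained by: cycle 0->4->5->0, total 8 + 3 + 8, length 3.
Answer: λ = 19/3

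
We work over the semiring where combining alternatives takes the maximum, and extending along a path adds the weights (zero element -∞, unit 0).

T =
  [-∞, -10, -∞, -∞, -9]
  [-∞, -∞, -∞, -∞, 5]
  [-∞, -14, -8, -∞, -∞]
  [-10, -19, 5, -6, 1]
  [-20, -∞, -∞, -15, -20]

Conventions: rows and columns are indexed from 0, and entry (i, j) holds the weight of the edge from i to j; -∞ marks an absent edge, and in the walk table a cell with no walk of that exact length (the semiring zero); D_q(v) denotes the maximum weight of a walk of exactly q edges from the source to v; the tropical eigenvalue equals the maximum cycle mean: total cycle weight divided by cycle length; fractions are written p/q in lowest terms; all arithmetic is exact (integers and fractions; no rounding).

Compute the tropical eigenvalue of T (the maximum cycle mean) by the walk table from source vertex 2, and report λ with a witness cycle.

q=0: [-∞, -∞, 0, -∞, -∞]
q=1: [-∞, -14, -8, -∞, -∞]
q=2: [-∞, -22, -16, -∞, -9]
q=3: [-29, -30, -24, -24, -17]
q=4: [-34, -38, -19, -30, -23]
q=5: [-40, -33, -25, -36, -29]
Optimal cycle mean attained by: cycle 1->4->3->2->1, total 5 + (-15) + 5 + (-14), length 4.
Answer: λ = -19/4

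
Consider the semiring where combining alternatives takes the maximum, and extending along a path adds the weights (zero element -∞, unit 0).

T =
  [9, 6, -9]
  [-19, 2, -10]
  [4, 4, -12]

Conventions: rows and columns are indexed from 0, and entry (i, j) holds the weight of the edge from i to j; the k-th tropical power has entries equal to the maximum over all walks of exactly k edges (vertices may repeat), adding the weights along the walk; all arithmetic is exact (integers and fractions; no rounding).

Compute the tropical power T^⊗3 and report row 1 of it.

T^⊗2:
  [18, 15, 0]
  [-6, 4, -8]
  [13, 10, -5]
T^⊗3:
  [27, 24, 9]
  [3, 6, -6]
  [22, 19, 4]
Answer: row 1 of T^⊗3 = [3, 6, -6]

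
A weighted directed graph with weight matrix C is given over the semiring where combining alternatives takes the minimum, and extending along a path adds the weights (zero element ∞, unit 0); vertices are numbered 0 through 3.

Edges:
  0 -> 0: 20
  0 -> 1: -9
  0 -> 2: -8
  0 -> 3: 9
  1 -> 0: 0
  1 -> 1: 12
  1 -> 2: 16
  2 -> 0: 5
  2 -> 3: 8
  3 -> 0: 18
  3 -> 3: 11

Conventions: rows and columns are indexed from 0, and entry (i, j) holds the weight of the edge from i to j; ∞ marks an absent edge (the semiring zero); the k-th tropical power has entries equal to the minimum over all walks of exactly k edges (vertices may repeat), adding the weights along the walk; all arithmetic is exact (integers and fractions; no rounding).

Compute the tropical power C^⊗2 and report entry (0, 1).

C^⊗2:
  [-9, 3, 7, 0]
  [12, -9, -8, 9]
  [25, -4, -3, 14]
  [29, 9, 10, 22]
Key observation: the optimum is the walk 0->1->1, with weight (-9) + 12 = 3.
Optimal value attained by: walk 0->1->1.
Answer: (C^⊗2)[0][1] = 3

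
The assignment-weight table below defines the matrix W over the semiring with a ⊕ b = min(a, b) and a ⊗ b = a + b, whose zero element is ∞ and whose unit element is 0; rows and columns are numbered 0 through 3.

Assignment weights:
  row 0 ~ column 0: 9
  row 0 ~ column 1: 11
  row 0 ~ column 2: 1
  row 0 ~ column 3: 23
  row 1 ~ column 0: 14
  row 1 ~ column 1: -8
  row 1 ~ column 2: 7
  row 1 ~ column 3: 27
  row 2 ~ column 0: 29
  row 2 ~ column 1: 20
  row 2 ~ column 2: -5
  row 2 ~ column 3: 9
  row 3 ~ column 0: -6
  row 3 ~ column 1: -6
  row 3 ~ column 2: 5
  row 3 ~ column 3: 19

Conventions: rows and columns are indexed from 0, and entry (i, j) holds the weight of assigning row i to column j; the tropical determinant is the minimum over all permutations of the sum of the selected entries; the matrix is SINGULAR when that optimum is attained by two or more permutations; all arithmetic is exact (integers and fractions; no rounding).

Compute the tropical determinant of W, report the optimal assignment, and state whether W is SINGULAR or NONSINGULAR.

σ = (0, 1, 2, 3): 9 + (-8) + (-5) + 19 = 15
σ = (0, 1, 3, 2): 9 + (-8) + 9 + 5 = 15
σ = (0, 2, 1, 3): 9 + 7 + 20 + 19 = 55
σ = (0, 2, 3, 1): 9 + 7 + 9 + (-6) = 19
σ = (0, 3, 1, 2): 9 + 27 + 20 + 5 = 61
σ = (0, 3, 2, 1): 9 + 27 + (-5) + (-6) = 25
σ = (1, 0, 2, 3): 11 + 14 + (-5) + 19 = 39
σ = (1, 0, 3, 2): 11 + 14 + 9 + 5 = 39
σ = (1, 2, 0, 3): 11 + 7 + 29 + 19 = 66
σ = (1, 2, 3, 0): 11 + 7 + 9 + (-6) = 21
σ = (1, 3, 0, 2): 11 + 27 + 29 + 5 = 72
σ = (1, 3, 2, 0): 11 + 27 + (-5) + (-6) = 27
σ = (2, 0, 1, 3): 1 + 14 + 20 + 19 = 54
σ = (2, 0, 3, 1): 1 + 14 + 9 + (-6) = 18
σ = (2, 1, 0, 3): 1 + (-8) + 29 + 19 = 41
σ = (2, 1, 3, 0): 1 + (-8) + 9 + (-6) = -4
σ = (2, 3, 0, 1): 1 + 27 + 29 + (-6) = 51
σ = (2, 3, 1, 0): 1 + 27 + 20 + (-6) = 42
σ = (3, 0, 1, 2): 23 + 14 + 20 + 5 = 62
σ = (3, 0, 2, 1): 23 + 14 + (-5) + (-6) = 26
σ = (3, 1, 0, 2): 23 + (-8) + 29 + 5 = 49
σ = (3, 1, 2, 0): 23 + (-8) + (-5) + (-6) = 4
σ = (3, 2, 0, 1): 23 + 7 + 29 + (-6) = 53
σ = (3, 2, 1, 0): 23 + 7 + 20 + (-6) = 44
Optimal value attained by: σ = (2, 1, 3, 0).
Answer: det⊕(W) = -4; verdict: NONSINGULAR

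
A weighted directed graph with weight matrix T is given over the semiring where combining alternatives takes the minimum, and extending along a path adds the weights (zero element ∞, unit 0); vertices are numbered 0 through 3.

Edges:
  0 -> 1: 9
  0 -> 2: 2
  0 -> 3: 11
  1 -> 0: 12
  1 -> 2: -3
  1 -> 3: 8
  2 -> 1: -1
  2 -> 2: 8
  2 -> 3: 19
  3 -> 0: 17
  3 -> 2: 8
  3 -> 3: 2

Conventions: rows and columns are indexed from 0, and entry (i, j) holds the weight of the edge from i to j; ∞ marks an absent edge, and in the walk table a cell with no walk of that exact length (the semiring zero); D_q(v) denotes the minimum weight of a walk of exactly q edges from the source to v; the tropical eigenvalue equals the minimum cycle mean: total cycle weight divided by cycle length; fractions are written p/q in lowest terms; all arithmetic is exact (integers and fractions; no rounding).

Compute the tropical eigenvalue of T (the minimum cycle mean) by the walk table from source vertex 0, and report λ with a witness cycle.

q=0: [0, ∞, ∞, ∞]
q=1: [∞, 9, 2, 11]
q=2: [21, 1, 6, 13]
q=3: [13, 5, -2, 9]
q=4: [17, -3, 2, 11]
Optimal cycle mean attained by: cycle 1->2->1, total (-3) + (-1), length 2.
Answer: λ = -2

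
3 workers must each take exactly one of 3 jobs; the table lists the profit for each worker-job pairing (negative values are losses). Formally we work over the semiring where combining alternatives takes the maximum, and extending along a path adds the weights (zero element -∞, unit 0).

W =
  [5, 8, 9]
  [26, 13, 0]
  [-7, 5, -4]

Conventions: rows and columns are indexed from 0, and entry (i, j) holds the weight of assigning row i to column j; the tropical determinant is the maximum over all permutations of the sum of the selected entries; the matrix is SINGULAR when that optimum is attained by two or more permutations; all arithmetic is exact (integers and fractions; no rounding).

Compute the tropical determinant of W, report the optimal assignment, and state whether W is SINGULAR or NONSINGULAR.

σ = (0, 1, 2): 5 + 13 + (-4) = 14
σ = (0, 2, 1): 5 + 0 + 5 = 10
σ = (1, 0, 2): 8 + 26 + (-4) = 30
σ = (1, 2, 0): 8 + 0 + (-7) = 1
σ = (2, 0, 1): 9 + 26 + 5 = 40
σ = (2, 1, 0): 9 + 13 + (-7) = 15
Optimal value attained by: σ = (2, 0, 1).
Answer: det⊕(W) = 40; verdict: NONSINGULAR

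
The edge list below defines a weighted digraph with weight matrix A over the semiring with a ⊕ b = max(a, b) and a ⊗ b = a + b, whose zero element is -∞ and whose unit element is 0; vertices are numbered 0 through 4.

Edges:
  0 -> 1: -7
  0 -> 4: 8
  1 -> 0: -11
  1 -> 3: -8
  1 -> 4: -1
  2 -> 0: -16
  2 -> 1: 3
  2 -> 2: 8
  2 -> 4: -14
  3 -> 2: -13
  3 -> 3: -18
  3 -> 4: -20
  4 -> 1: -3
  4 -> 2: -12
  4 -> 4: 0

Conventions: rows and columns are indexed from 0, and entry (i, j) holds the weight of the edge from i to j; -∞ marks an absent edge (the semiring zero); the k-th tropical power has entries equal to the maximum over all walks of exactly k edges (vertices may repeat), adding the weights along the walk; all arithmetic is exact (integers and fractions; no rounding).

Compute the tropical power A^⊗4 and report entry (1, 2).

A^⊗2:
  [-18, 5, -4, -15, 8]
  [-∞, -4, -13, -26, -1]
  [-8, 11, 16, -5, 2]
  [-29, -10, -5, -36, -20]
  [-14, -3, -4, -11, 0]
A^⊗3:
  [-6, 5, 4, -3, 8]
  [-15, -4, -5, -12, -1]
  [0, 19, 24, 3, 10]
  [-21, -2, 3, -18, -11]
  [-14, -1, 4, -11, 0]
A^⊗4:
  [-6, 7, 12, -3, 8]
  [-15, -2, 3, -12, -1]
  [8, 27, 32, 11, 18]
  [-13, 6, 11, -10, -3]
  [-12, 7, 12, -9, 0]
Key observation: the optimum is the walk 1->4->2->2->2, with weight (-1) + (-12) + 8 + 8 = 3.
Optimal value attained by: walk 1->4->2->2->2.
Answer: (A^⊗4)[1][2] = 3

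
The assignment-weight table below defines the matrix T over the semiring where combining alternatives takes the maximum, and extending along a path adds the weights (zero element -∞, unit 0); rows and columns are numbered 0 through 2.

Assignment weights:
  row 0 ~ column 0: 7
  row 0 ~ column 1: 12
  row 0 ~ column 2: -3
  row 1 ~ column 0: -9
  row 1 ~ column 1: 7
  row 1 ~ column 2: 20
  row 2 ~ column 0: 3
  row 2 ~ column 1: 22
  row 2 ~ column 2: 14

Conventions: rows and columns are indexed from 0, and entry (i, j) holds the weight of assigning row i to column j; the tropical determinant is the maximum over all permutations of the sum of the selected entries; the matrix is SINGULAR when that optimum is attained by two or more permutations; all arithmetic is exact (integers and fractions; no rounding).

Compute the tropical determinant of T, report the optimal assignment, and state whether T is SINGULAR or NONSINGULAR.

σ = (0, 1, 2): 7 + 7 + 14 = 28
σ = (0, 2, 1): 7 + 20 + 22 = 49
σ = (1, 0, 2): 12 + (-9) + 14 = 17
σ = (1, 2, 0): 12 + 20 + 3 = 35
σ = (2, 0, 1): (-3) + (-9) + 22 = 10
σ = (2, 1, 0): (-3) + 7 + 3 = 7
Optimal value attained by: σ = (0, 2, 1).
Answer: det⊕(T) = 49; verdict: NONSINGULAR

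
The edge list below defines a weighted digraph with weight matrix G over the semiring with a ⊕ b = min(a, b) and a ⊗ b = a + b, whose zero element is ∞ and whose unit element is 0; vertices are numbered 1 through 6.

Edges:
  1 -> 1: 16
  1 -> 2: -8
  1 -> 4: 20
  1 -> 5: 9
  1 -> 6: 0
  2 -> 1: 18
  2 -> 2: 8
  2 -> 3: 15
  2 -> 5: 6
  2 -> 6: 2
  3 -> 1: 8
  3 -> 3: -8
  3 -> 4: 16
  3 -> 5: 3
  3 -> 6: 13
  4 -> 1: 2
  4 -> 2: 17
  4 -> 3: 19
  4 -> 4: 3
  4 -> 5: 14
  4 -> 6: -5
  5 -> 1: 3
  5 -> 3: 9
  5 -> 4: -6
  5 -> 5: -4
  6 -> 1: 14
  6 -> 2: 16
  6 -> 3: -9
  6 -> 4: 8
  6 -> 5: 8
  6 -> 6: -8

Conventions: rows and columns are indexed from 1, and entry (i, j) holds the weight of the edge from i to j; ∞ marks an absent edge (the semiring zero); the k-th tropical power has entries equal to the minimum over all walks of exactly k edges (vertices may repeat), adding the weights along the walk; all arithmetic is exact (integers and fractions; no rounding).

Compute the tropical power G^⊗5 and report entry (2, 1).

G^⊗2:
  [10, 0, -9, 3, -2, -8]
  [9, 10, -7, 0, 2, -6]
  [0, 0, -16, -3, -5, 5]
  [5, -6, -14, 3, 3, -13]
  [-4, -5, 1, -10, -8, -11]
  [-1, 6, -17, 0, -6, -16]
G^⊗3:
  [-1, 2, -17, -8, -6, -16]
  [1, 1, -15, -4, -4, -14]
  [-8, -8, -24, -11, -13, -8]
  [-6, -3, -22, -5, -11, -21]
  [-8, -12, -20, -14, -12, -19]
  [-9, -9, -25, -12, -14, -24]
G^⊗4:
  [-9, -9, -25, -12, -14, -24]
  [-7, -7, -23, -10, -12, -22]
  [-16, -16, -32, -19, -21, -16]
  [-14, -14, -30, -17, -19, -29]
  [-12, -16, -28, -18, -17, -27]
  [-17, -17, -33, -20, -22, -32]
G^⊗5:
  [-17, -17, -33, -20, -22, -32]
  [-15, -15, -31, -18, -20, -30]
  [-24, -24, -40, -27, -29, -24]
  [-22, -22, -38, -25, -27, -37]
  [-20, -20, -36, -23, -25, -35]
  [-25, -25, -41, -28, -30, -40]
Key observation: the optimum is the walk 2->6->3->3->3->1, with weight 2 + (-9) + (-8) + (-8) + 8 = -15.
Optimal value attained by: walk 2->6->3->3->3->1.
Answer: (G^⊗5)[2][1] = -15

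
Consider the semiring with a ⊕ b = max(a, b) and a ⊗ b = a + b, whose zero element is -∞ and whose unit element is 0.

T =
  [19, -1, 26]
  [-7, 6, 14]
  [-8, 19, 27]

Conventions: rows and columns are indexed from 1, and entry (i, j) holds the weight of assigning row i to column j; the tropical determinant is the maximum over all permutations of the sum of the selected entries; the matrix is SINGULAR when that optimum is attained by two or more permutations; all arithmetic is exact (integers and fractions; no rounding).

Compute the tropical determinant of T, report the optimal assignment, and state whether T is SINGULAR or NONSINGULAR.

σ = (1, 2, 3): 19 + 6 + 27 = 52
σ = (1, 3, 2): 19 + 14 + 19 = 52
σ = (2, 1, 3): (-1) + (-7) + 27 = 19
σ = (2, 3, 1): (-1) + 14 + (-8) = 5
σ = (3, 1, 2): 26 + (-7) + 19 = 38
σ = (3, 2, 1): 26 + 6 + (-8) = 24
Optimal value attained by: σ = (1, 2, 3).
Answer: det⊕(T) = 52; verdict: SINGULAR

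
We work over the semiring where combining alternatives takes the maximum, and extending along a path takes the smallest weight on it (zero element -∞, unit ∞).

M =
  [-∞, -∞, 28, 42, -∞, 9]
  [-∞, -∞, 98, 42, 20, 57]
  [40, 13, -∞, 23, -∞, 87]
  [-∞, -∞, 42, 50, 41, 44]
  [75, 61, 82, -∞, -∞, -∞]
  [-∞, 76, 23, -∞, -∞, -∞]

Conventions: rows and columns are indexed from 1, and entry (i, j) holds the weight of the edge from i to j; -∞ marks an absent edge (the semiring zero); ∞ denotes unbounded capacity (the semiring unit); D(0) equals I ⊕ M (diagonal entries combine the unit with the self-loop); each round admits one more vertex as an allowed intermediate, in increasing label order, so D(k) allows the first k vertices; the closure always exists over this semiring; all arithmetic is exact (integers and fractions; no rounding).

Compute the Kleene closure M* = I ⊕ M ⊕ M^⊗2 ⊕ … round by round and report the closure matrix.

D(0):
  [∞, -∞, 28, 42, -∞, 9]
  [-∞, ∞, 98, 42, 20, 57]
  [40, 13, ∞, 23, -∞, 87]
  [-∞, -∞, 42, ∞, 41, 44]
  [75, 61, 82, -∞, ∞, -∞]
  [-∞, 76, 23, -∞, -∞, ∞]
D(1):
  [∞, -∞, 28, 42, -∞, 9]
  [-∞, ∞, 98, 42, 20, 57]
  [40, 13, ∞, 40, -∞, 87]
  [-∞, -∞, 42, ∞, 41, 44]
  [75, 61, 82, 42, ∞, 9]
  [-∞, 76, 23, -∞, -∞, ∞]
D(2):
  [∞, -∞, 28, 42, -∞, 9]
  [-∞, ∞, 98, 42, 20, 57]
  [40, 13, ∞, 40, 13, 87]
  [-∞, -∞, 42, ∞, 41, 44]
  [75, 61, 82, 42, ∞, 57]
  [-∞, 76, 76, 42, 20, ∞]
D(3):
  [∞, 13, 28, 42, 13, 28]
  [40, ∞, 98, 42, 20, 87]
  [40, 13, ∞, 40, 13, 87]
  [40, 13, 42, ∞, 41, 44]
  [75, 61, 82, 42, ∞, 82]
  [40, 76, 76, 42, 20, ∞]
D(4):
  [∞, 13, 42, 42, 41, 42]
  [40, ∞, 98, 42, 41, 87]
  [40, 13, ∞, 40, 40, 87]
  [40, 13, 42, ∞, 41, 44]
  [75, 61, 82, 42, ∞, 82]
  [40, 76, 76, 42, 41, ∞]
D(5):
  [∞, 41, 42, 42, 41, 42]
  [41, ∞, 98, 42, 41, 87]
  [40, 40, ∞, 40, 40, 87]
  [41, 41, 42, ∞, 41, 44]
  [75, 61, 82, 42, ∞, 82]
  [41, 76, 76, 42, 41, ∞]
D(6):
  [∞, 42, 42, 42, 41, 42]
  [41, ∞, 98, 42, 41, 87]
  [41, 76, ∞, 42, 41, 87]
  [41, 44, 44, ∞, 41, 44]
  [75, 76, 82, 42, ∞, 82]
  [41, 76, 76, 42, 41, ∞]
Answer: M* = [[∞, 42, 42, 42, 41, 42], [41, ∞, 98, 42, 41, 87], [41, 76, ∞, 42, 41, 87], [41, 44, 44, ∞, 41, 44], [75, 76, 82, 42, ∞, 82], [41, 76, 76, 42, 41, ∞]]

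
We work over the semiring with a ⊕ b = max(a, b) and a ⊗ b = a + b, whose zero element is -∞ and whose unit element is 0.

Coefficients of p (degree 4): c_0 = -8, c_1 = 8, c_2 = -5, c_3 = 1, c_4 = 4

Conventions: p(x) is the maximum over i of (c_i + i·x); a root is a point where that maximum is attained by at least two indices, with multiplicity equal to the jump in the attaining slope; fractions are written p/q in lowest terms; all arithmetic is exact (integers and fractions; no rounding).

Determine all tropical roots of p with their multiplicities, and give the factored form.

hull edge (i=0, c=-8) to (i=1, c=8): slope 16, span 1
hull edge (i=1, c=8) to (i=4, c=4): slope -4/3, span 3
Factored form: p(x) = 4 ⊗ (x ⊕ (-16)) ⊗ (x ⊕ 4/3) ⊗ (x ⊕ 4/3) ⊗ (x ⊕ 4/3)
Answer: roots = -16 (mult 1), 4/3 (mult 3)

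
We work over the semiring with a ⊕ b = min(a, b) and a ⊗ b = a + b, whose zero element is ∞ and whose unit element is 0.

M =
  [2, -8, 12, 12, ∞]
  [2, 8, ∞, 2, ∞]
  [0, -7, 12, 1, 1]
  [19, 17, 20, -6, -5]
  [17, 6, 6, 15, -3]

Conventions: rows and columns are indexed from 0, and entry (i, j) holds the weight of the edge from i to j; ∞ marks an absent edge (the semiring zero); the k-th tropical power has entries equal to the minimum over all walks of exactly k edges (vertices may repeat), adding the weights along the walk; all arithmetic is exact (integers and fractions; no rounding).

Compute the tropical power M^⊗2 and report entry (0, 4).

M^⊗2:
  [-6, -6, 14, -6, 7]
  [4, -6, 14, -4, -3]
  [-5, -8, 7, -5, -4]
  [12, 1, 1, -12, -11]
  [6, -1, 3, 7, -6]
Key observation: the optimum is the walk 0->3->4, with weight 12 + (-5) = 7.
Optimal value attained by: walk 0->3->4.
Answer: (M^⊗2)[0][4] = 7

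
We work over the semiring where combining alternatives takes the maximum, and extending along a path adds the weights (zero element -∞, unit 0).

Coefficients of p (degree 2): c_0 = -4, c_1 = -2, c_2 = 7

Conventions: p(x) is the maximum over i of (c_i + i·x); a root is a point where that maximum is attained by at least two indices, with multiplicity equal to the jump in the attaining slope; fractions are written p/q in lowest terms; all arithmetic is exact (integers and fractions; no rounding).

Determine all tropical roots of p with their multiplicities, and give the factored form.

hull edge (i=0, c=-4) to (i=2, c=7): slope 11/2, span 2
Factored form: p(x) = 7 ⊗ (x ⊕ (-11/2)) ⊗ (x ⊕ (-11/2))
Answer: roots = -11/2 (mult 2)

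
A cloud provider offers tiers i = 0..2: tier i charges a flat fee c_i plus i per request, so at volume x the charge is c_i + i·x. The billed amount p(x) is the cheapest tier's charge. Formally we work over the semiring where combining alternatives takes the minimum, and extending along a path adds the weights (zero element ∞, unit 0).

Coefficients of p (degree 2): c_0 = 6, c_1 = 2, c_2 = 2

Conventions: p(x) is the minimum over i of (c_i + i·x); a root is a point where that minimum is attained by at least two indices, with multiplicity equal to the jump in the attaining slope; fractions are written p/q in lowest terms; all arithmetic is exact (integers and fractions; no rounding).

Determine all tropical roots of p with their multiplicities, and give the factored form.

hull edge (i=0, c=6) to (i=1, c=2): slope -4, span 1
hull edge (i=1, c=2) to (i=2, c=2): slope 0, span 1
Factored form: p(x) = 2 ⊗ (x ⊕ 0) ⊗ (x ⊕ 4)
Answer: roots = 0 (mult 1), 4 (mult 1)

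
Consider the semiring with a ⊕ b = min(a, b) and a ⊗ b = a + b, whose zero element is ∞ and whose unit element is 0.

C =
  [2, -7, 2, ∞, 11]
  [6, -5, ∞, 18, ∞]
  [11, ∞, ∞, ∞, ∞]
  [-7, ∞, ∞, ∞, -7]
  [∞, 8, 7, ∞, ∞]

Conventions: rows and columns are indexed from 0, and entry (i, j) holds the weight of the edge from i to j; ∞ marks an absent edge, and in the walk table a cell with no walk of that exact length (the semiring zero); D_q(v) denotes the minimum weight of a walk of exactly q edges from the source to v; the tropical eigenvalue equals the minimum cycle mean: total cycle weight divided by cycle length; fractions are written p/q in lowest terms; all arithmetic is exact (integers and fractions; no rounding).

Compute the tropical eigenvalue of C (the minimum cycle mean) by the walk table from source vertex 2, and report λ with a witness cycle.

q=0: [∞, ∞, 0, ∞, ∞]
q=1: [11, ∞, ∞, ∞, ∞]
q=2: [13, 4, 13, ∞, 22]
q=3: [10, -1, 15, 22, 24]
q=4: [5, -6, 12, 17, 15]
q=5: [0, -11, 7, 12, 10]
Optimal cycle mean attained by: cycle 1->1, total (-5), length 1.
Answer: λ = -5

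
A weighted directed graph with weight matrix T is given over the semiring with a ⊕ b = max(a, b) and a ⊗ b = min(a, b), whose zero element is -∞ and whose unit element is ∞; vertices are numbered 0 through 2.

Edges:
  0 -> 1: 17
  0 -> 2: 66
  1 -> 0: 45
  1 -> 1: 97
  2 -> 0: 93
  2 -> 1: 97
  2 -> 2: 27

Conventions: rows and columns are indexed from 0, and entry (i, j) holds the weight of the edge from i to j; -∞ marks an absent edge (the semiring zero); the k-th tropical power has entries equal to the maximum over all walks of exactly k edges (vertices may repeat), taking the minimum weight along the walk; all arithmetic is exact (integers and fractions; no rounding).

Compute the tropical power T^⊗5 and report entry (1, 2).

T^⊗2:
  [66, 66, 27]
  [45, 97, 45]
  [45, 97, 66]
T^⊗3:
  [45, 66, 66]
  [45, 97, 45]
  [66, 97, 45]
T^⊗4:
  [66, 66, 45]
  [45, 97, 45]
  [45, 97, 66]
T^⊗5:
  [45, 66, 66]
  [45, 97, 45]
  [66, 97, 45]
Key observation: the optimum is the walk 1->0->2->1->0->2, with weight 45 min 66 min 97 min 45 min 66 = 45.
Optimal value attained by: walk 1->0->2->1->0->2.
Answer: (T^⊗5)[1][2] = 45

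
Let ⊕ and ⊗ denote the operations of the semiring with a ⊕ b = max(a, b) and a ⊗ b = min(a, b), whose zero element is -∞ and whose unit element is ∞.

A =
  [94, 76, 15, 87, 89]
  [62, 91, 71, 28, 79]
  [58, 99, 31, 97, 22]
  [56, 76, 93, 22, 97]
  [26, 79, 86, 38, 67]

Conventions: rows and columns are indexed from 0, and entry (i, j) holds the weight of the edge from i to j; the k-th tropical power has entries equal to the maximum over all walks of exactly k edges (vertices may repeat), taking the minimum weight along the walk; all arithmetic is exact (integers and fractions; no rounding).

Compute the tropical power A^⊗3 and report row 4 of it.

A^⊗2:
  [94, 79, 87, 87, 89]
  [62, 91, 79, 71, 79]
  [62, 91, 93, 58, 97]
  [62, 93, 86, 93, 76]
  [62, 86, 71, 86, 79]
A^⊗3:
  [94, 87, 87, 87, 89]
  [62, 91, 79, 79, 79]
  [62, 93, 86, 93, 79]
  [62, 91, 93, 86, 93]
  [62, 86, 86, 71, 86]
Answer: row 4 of A^⊗3 = [62, 86, 86, 71, 86]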